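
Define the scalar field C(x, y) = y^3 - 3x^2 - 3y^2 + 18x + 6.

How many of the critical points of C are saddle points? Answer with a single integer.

1

C separates as a function of x plus a function of y, so ∇C=0 decouples.
∂C/∂x = -6(x - 3) = 0 at x ∈ {3}; ∂C/∂y = 3y(y - 2) = 0 at y ∈ {0, 2}.
The Hessian is diagonal: diag(C_xx, C_yy). Second derivatives: C_xx(3)=-6; C_yy(0)=-6, C_yy(2)=6.
Saddle points occur where the two diagonal entries have opposite signs: (3, 2). Count: 1.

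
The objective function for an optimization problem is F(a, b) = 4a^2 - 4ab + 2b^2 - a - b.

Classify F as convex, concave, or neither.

F is quadratic, so its Hessian is the constant matrix H = [[8, -4], [-4, 4]].
det(H) = 16, tr(H) = 12.
det(H) > 0 and tr(H) > 0, so H is positive definite everywhere: convex.

convex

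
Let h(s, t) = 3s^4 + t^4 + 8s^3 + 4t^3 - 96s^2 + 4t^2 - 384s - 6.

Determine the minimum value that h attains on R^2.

-1798

h(s,t) separates as P(s) + Q(t) − 6, so its minimum is min P + min Q − 6.
P'(s) = 12(s - 4)(s + 2)(s + 4) vanishes at s ∈ {-4, -2, 4}; Q'(t) = 4t(t + 1)(t + 2) vanishes at t ∈ {-2, -1, 0}.
Local minima of P (where P''>0): P(-4)=256, P(4)=-1792. Local minima of Q: Q(-2)=0, Q(0)=0.
So the global minimum of h is P(4) + Q(-2) − 6 = -1792 + 0 − 6 = -1798, attained at (4, -2).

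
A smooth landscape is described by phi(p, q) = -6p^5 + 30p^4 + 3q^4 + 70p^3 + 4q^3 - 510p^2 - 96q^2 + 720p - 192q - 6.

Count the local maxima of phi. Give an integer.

2

phi separates as a function of p plus a function of q, so ∇phi=0 decouples.
∂phi/∂p = -30(p - 4)(p - 2)(p - 1)(p + 3) = 0 at p ∈ {-3, 1, 2, 4}; ∂phi/∂q = 12(q - 4)(q + 1)(q + 4) = 0 at q ∈ {-4, -1, 4}.
The Hessian is diagonal: diag(phi_pp, phi_qq). Second derivatives: phi_pp(-3)=4200, phi_pp(1)=-360, phi_pp(2)=300, phi_pp(4)=-1260; phi_qq(-4)=288, phi_qq(-1)=-180, phi_qq(4)=480.
Local maxima occur where both diagonal entries negative: (1, -1), (4, -1). Count: 2.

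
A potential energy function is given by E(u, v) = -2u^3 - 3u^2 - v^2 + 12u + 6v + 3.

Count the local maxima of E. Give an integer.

E separates as a function of u plus a function of v, so ∇E=0 decouples.
∂E/∂u = -6(u - 1)(u + 2) = 0 at u ∈ {-2, 1}; ∂E/∂v = -2(v - 3) = 0 at v ∈ {3}.
The Hessian is diagonal: diag(E_uu, E_vv). Second derivatives: E_uu(-2)=18, E_uu(1)=-18; E_vv(3)=-2.
Local maxima occur where both diagonal entries negative: (1, 3). Count: 1.

1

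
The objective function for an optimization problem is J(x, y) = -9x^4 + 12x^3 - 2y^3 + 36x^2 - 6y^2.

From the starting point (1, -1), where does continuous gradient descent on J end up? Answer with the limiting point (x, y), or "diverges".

J is separable, so gradient descent decouples: x follows -∂J/∂x, y follows -∂J/∂y.
∂J/∂x = -36x(x - 2)(x + 1); at x=1 this is 72, so x decreases.
∂J/∂y = -6y(y + 2); at y=-1 this is 6, so y decreases.
x converges to its nearest critical value 0 (a local min of the x-part); y converges to -2. The iterate converges to (0, -2).

(0, -2)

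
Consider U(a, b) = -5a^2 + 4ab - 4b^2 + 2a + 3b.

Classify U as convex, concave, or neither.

U is quadratic, so its Hessian is the constant matrix H = [[-10, 4], [4, -8]].
det(H) = 64, tr(H) = -18.
det(H) > 0 and tr(H) < 0, so H is negative definite everywhere: concave.

concave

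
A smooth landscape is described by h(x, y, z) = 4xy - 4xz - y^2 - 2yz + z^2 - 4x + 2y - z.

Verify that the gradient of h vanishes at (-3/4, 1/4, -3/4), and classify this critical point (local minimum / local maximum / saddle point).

∇h = (4y - 4z - 4, 4x - 2y - 2z + 2, -4x - 2y + 2z - 1); substituting (-3/4, 1/4, -3/4) gives ∇h = (0, 0, 0), so (-3/4, 1/4, -3/4) is indeed a critical point.
The Hessian is constant: H = [[0, 4, -4], [4, -2, -2], [-4, -2, 2]].
Leading principal minors: Δ₁ = 0, Δ₂ = -16, Δ₃ = 64.
The minors fit neither the all-positive nor the alternating-sign pattern, so H is indefinite: a saddle point.

saddle point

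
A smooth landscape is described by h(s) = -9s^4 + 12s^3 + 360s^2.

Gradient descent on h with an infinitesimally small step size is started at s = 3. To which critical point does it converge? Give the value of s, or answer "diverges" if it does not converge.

0

h'(s) = -36s(s - 5)(s + 4), so h'(3) = 1512.
Gradient descent moves in the -h' direction, i.e. s is decreasing.
The nearest critical point in that direction is s = 0, where h'' = 720 > 0 (a local minimum). The iterate converges there.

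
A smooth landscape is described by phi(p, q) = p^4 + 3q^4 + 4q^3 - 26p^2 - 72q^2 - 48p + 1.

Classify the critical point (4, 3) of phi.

The mixed partial ∂²phi/∂p∂q is 0, so the Hessian at any point is diag(phi_pp, phi_qq) = diag(4(3p^2 - 13), 12(3q^2 + 2q - 12)).
At (4, 3): H = diag(140, 252).
Both eigenvalues are positive, so H is positive definite: a local minimum.

local minimum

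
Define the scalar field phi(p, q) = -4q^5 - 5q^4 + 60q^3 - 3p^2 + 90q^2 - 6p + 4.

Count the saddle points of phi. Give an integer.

2

phi separates as a function of p plus a function of q, so ∇phi=0 decouples.
∂phi/∂p = -6(p + 1) = 0 at p ∈ {-1}; ∂phi/∂q = -20q(q - 3)(q + 1)(q + 3) = 0 at q ∈ {-3, -1, 0, 3}.
The Hessian is diagonal: diag(phi_pp, phi_qq). Second derivatives: phi_pp(-1)=-6; phi_qq(-3)=720, phi_qq(-1)=-160, phi_qq(0)=180, phi_qq(3)=-1440.
Saddle points occur where the two diagonal entries have opposite signs: (-1, -3), (-1, 0). Count: 2.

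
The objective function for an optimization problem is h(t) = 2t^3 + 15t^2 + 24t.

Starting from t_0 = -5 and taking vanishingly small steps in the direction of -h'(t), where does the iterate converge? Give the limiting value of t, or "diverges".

h'(t) = 6(t + 1)(t + 4), so h'(-5) = 24.
Gradient descent moves in the -h' direction, i.e. t is decreasing.
There is no critical point below t=-5, and h' keeps the same sign, so the iterate runs off to −∞.

diverges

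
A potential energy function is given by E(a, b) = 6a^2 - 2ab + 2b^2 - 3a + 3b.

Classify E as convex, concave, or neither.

convex

E is quadratic, so its Hessian is the constant matrix H = [[12, -2], [-2, 4]].
det(H) = 44, tr(H) = 16.
det(H) > 0 and tr(H) > 0, so H is positive definite everywhere: convex.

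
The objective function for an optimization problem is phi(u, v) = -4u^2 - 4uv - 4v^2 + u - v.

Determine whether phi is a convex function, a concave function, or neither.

phi is quadratic, so its Hessian is the constant matrix H = [[-8, -4], [-4, -8]].
det(H) = 48, tr(H) = -16.
det(H) > 0 and tr(H) < 0, so H is negative definite everywhere: concave.

concave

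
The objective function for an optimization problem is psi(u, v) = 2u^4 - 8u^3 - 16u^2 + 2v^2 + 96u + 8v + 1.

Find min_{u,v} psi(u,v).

psi(u,v) separates as P(u) + Q(v) + 1, so its minimum is min P + min Q + 1.
P'(u) = 8(u - 3)(u - 2)(u + 2) vanishes at u ∈ {-2, 2, 3}; Q'(v) = 4v + 8 vanishes at v ∈ {-2}.
Local minima of P (where P''>0): P(-2)=-160, P(3)=90. Local minima of Q: Q(-2)=-8.
So the global minimum of psi is P(-2) + Q(-2) + 1 = -160 − 8 + 1 = -167, attained at (-2, -2).

-167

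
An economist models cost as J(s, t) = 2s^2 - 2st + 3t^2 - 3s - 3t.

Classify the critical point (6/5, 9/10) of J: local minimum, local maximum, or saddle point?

local minimum

The Hessian of J is constant: H = [[4, -2], [-2, 6]].
det(H) = 4·6 − (-2)² = 20.
det(H) > 0 and tr(H) = 10 > 0, so H is positive definite and the point is a local minimum.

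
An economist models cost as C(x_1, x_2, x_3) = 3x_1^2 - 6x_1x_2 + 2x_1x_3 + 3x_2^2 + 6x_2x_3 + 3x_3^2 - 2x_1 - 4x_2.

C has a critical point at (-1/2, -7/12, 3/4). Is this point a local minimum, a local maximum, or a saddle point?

The Hessian is constant: H = [[6, -6, 2], [-6, 6, 6], [2, 6, 6]].
Leading principal minors: Δ₁ = 6, Δ₂ = 0, Δ₃ = -384.
The minors fit neither the all-positive nor the alternating-sign pattern, so H is indefinite: a saddle point.

saddle point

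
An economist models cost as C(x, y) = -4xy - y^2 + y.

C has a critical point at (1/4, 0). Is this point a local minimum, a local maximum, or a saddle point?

The Hessian of C is constant: H = [[0, -4], [-4, -2]].
det(H) = 0·(-2) − (-4)² = -16.
Since det(H) < 0, H is indefinite and the critical point is a saddle point.

saddle point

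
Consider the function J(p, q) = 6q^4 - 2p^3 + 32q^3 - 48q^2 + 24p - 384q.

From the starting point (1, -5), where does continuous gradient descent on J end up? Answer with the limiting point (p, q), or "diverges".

J is separable, so gradient descent decouples: p follows -∂J/∂p, q follows -∂J/∂q.
∂J/∂p = -6(p - 2)(p + 2); at p=1 this is 18, so p decreases.
∂J/∂q = 24(q - 2)(q + 2)(q + 4); at q=-5 this is -504, so q increases.
p converges to its nearest critical value -2 (a local min of the p-part); q converges to -4. The iterate converges to (-2, -4).

(-2, -4)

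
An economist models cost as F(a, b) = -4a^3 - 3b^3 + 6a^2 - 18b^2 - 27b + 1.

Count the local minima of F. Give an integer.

1

F separates as a function of a plus a function of b, so ∇F=0 decouples.
∂F/∂a = -12a(a - 1) = 0 at a ∈ {0, 1}; ∂F/∂b = -9(b + 1)(b + 3) = 0 at b ∈ {-3, -1}.
The Hessian is diagonal: diag(F_aa, F_bb). Second derivatives: F_aa(0)=12, F_aa(1)=-12; F_bb(-3)=18, F_bb(-1)=-18.
Local minima occur where both diagonal entries positive: (0, -3). Count: 1.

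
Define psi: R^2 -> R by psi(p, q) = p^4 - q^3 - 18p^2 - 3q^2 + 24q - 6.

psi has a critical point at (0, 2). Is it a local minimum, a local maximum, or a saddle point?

local maximum

The mixed partial ∂²psi/∂p∂q is 0, so the Hessian at any point is diag(psi_pp, psi_qq) = diag(12(p^2 - 3), -6(q + 1)).
At (0, 2): H = diag(-36, -18).
Both eigenvalues are negative, so H is negative definite: a local maximum.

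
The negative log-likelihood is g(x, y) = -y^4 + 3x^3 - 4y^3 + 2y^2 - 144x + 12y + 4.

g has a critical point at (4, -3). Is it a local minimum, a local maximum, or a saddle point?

saddle point

The mixed partial ∂²g/∂x∂y is 0, so the Hessian at any point is diag(g_xx, g_yy) = diag(18x, 4(-3y^2 - 6y + 1)).
At (4, -3): H = diag(72, -32).
The eigenvalues have opposite signs, so H is indefinite: a saddle point.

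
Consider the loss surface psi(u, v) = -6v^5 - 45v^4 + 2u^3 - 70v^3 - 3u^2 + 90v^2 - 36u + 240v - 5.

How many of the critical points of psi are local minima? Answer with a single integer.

2

psi separates as a function of u plus a function of v, so ∇psi=0 decouples.
∂psi/∂u = 6(u - 3)(u + 2) = 0 at u ∈ {-2, 3}; ∂psi/∂v = -30(v - 1)(v + 1)(v + 2)(v + 4) = 0 at v ∈ {-4, -2, -1, 1}.
The Hessian is diagonal: diag(psi_uu, psi_vv). Second derivatives: psi_uu(-2)=-30, psi_uu(3)=30; psi_vv(-4)=900, psi_vv(-2)=-180, psi_vv(-1)=180, psi_vv(1)=-900.
Local minima occur where both diagonal entries positive: (3, -4), (3, -1). Count: 2.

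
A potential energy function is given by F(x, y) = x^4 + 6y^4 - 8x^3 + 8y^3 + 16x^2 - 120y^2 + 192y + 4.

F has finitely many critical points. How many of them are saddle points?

F separates as a function of x plus a function of y, so ∇F=0 decouples.
∂F/∂x = 4x(x - 4)(x - 2) = 0 at x ∈ {0, 2, 4}; ∂F/∂y = 24(y - 2)(y - 1)(y + 4) = 0 at y ∈ {-4, 1, 2}.
The Hessian is diagonal: diag(F_xx, F_yy). Second derivatives: F_xx(0)=32, F_xx(2)=-16, F_xx(4)=32; F_yy(-4)=720, F_yy(1)=-120, F_yy(2)=144.
Saddle points occur where the two diagonal entries have opposite signs: (0, 1), (2, -4), (2, 2), (4, 1). Count: 4.

4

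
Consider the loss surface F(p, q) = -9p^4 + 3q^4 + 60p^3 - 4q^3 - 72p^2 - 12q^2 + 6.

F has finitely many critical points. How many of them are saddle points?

F separates as a function of p plus a function of q, so ∇F=0 decouples.
∂F/∂p = -36p(p - 4)(p - 1) = 0 at p ∈ {0, 1, 4}; ∂F/∂q = 12q(q - 2)(q + 1) = 0 at q ∈ {-1, 0, 2}.
The Hessian is diagonal: diag(F_pp, F_qq). Second derivatives: F_pp(0)=-144, F_pp(1)=108, F_pp(4)=-432; F_qq(-1)=36, F_qq(0)=-24, F_qq(2)=72.
Saddle points occur where the two diagonal entries have opposite signs: (0, -1), (0, 2), (1, 0), (4, -1), (4, 2). Count: 5.

5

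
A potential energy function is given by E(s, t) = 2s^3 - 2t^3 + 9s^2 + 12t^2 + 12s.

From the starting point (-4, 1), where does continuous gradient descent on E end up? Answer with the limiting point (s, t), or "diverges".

E is separable, so gradient descent decouples: s follows -∂E/∂s, t follows -∂E/∂t.
∂E/∂s = 6(s + 1)(s + 2); at s=-4 this is 36, so s decreases.
∂E/∂t = -6t(t - 4); at t=1 this is 18, so t decreases.
The s-coordinate has no critical point in that direction and runs off to infinity.

diverges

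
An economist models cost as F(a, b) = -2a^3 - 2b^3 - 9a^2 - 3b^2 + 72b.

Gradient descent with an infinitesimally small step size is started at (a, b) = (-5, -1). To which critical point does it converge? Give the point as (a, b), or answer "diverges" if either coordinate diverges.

F is separable, so gradient descent decouples: a follows -∂F/∂a, b follows -∂F/∂b.
∂F/∂a = -6a(a + 3); at a=-5 this is -60, so a increases.
∂F/∂b = -6(b - 3)(b + 4); at b=-1 this is 72, so b decreases.
a converges to its nearest critical value -3 (a local min of the a-part); b converges to -4. The iterate converges to (-3, -4).

(-3, -4)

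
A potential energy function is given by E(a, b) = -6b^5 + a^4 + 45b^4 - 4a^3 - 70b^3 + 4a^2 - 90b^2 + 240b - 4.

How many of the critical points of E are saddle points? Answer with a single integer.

E separates as a function of a plus a function of b, so ∇E=0 decouples.
∂E/∂a = 4a(a - 2)(a - 1) = 0 at a ∈ {0, 1, 2}; ∂E/∂b = -30(b - 4)(b - 2)(b - 1)(b + 1) = 0 at b ∈ {-1, 1, 2, 4}.
The Hessian is diagonal: diag(E_aa, E_bb). Second derivatives: E_aa(0)=8, E_aa(1)=-4, E_aa(2)=8; E_bb(-1)=900, E_bb(1)=-180, E_bb(2)=180, E_bb(4)=-900.
Saddle points occur where the two diagonal entries have opposite signs: (0, 1), (0, 4), (1, -1), (1, 2), (2, 1), (2, 4). Count: 6.

6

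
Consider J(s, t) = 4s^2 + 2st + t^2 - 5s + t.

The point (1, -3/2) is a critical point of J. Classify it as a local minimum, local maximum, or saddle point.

The Hessian of J is constant: H = [[8, 2], [2, 2]].
det(H) = 8·2 − 2² = 12.
det(H) > 0 and tr(H) = 10 > 0, so H is positive definite and the point is a local minimum.

local minimum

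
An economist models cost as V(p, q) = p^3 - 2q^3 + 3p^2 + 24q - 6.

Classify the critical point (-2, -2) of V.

saddle point

The mixed partial ∂²V/∂p∂q is 0, so the Hessian at any point is diag(V_pp, V_qq) = diag(6(p + 1), -12q).
At (-2, -2): H = diag(-6, 24).
The eigenvalues have opposite signs, so H is indefinite: a saddle point.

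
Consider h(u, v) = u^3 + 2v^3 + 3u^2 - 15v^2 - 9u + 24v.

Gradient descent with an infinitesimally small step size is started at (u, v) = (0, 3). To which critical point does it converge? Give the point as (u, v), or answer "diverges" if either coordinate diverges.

h is separable, so gradient descent decouples: u follows -∂h/∂u, v follows -∂h/∂v.
∂h/∂u = 3(u - 1)(u + 3); at u=0 this is -9, so u increases.
∂h/∂v = 6(v - 4)(v - 1); at v=3 this is -12, so v increases.
u converges to its nearest critical value 1 (a local min of the u-part); v converges to 4. The iterate converges to (1, 4).

(1, 4)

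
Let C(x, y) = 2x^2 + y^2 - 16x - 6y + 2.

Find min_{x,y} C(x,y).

-39

C(x,y) separates as P(x) + Q(y) + 2, so its minimum is min P + min Q + 2.
P'(x) = 4x - 16 vanishes at x ∈ {4}; Q'(y) = 2y - 6 vanishes at y ∈ {3}.
Local minima of P (where P''>0): P(4)=-32. Local minima of Q: Q(3)=-9.
So the global minimum of C is P(4) + Q(3) + 2 = -32 − 9 + 2 = -39, attained at (4, 3).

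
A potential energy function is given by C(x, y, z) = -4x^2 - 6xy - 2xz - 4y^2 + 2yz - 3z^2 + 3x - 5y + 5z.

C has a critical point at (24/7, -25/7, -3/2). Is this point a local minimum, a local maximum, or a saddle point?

local maximum

The Hessian is constant: H = [[-8, -6, -2], [-6, -8, 2], [-2, 2, -6]].
Leading principal minors: Δ₁ = -8, Δ₂ = 28, Δ₃ = -56.
The minors alternate sign starting negative (−, +, −), so H is negative definite: a local maximum.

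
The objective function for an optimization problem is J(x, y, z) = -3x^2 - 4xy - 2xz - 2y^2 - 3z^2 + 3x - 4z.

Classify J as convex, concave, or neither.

concave

J is quadratic, so its Hessian is the constant matrix H = [[-6, -4, -2], [-4, -4, 0], [-2, 0, -6]].
Leading principal minors: -6, 8, -32.
Signs alternate −, +, − ⇒ H ≺ 0 ⇒ concave.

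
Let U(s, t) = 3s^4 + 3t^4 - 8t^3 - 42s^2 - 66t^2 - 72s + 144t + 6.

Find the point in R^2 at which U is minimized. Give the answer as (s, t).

(3, -3)

U(s,t) separates as P(s) + Q(t) + 6, so its minimum is min P + min Q + 6.
P'(s) = 12(s - 3)(s + 1)(s + 2) vanishes at s ∈ {-2, -1, 3}; Q'(t) = 12(t - 4)(t - 1)(t + 3) vanishes at t ∈ {-3, 1, 4}.
Local minima of P (where P''>0): P(-2)=24, P(3)=-351. Local minima of Q: Q(-3)=-567, Q(4)=-224.
So the global minimum of U is P(3) + Q(-3) + 6 = -351 − 567 + 6 = -912, attained at (3, -3).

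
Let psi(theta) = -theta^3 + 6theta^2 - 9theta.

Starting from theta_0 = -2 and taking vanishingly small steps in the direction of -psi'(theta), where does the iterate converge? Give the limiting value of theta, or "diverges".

psi'(theta) = -3(theta - 3)(theta - 1), so psi'(-2) = -45.
Gradient descent moves in the -psi' direction, i.e. theta is increasing.
The nearest critical point in that direction is theta = 1, where psi'' = 6 > 0 (a local minimum). The iterate converges there.

1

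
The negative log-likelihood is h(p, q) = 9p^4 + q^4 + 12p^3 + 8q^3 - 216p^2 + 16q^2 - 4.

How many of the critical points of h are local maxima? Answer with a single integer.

h separates as a function of p plus a function of q, so ∇h=0 decouples.
∂h/∂p = 36p(p - 3)(p + 4) = 0 at p ∈ {-4, 0, 3}; ∂h/∂q = 4q(q + 2)(q + 4) = 0 at q ∈ {-4, -2, 0}.
The Hessian is diagonal: diag(h_pp, h_qq). Second derivatives: h_pp(-4)=1008, h_pp(0)=-432, h_pp(3)=756; h_qq(-4)=32, h_qq(-2)=-16, h_qq(0)=32.
Local maxima occur where both diagonal entries negative: (0, -2). Count: 1.

1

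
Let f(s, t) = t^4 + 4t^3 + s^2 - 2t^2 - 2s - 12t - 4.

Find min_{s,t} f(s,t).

-14

f(s,t) separates as P(s) + Q(t) − 4, so its minimum is min P + min Q − 4.
P'(s) = 2s - 2 vanishes at s ∈ {1}; Q'(t) = 4(t - 1)(t + 1)(t + 3) vanishes at t ∈ {-3, -1, 1}.
Local minima of P (where P''>0): P(1)=-1. Local minima of Q: Q(-3)=-9, Q(1)=-9.
So the global minimum of f is P(1) + Q(-3) − 4 = -1 − 9 − 4 = -14, attained at (1, -3).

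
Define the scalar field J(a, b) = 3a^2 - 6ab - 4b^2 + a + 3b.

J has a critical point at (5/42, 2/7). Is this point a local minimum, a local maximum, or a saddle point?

saddle point

The Hessian of J is constant: H = [[6, -6], [-6, -8]].
det(H) = 6·(-8) − (-6)² = -84.
Since det(H) < 0, H is indefinite and the critical point is a saddle point.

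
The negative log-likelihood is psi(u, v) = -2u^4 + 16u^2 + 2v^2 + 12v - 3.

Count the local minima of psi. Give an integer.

psi separates as a function of u plus a function of v, so ∇psi=0 decouples.
∂psi/∂u = -8u(u - 2)(u + 2) = 0 at u ∈ {-2, 0, 2}; ∂psi/∂v = 4(v + 3) = 0 at v ∈ {-3}.
The Hessian is diagonal: diag(psi_uu, psi_vv). Second derivatives: psi_uu(-2)=-64, psi_uu(0)=32, psi_uu(2)=-64; psi_vv(-3)=4.
Local minima occur where both diagonal entries positive: (0, -3). Count: 1.

1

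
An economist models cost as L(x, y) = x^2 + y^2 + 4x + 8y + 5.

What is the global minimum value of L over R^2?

L(x,y) separates as P(x) + Q(y) + 5, so its minimum is min P + min Q + 5.
P'(x) = 2x + 4 vanishes at x ∈ {-2}; Q'(y) = 2y + 8 vanishes at y ∈ {-4}.
Local minima of P (where P''>0): P(-2)=-4. Local minima of Q: Q(-4)=-16.
So the global minimum of L is P(-2) + Q(-4) + 5 = -4 − 16 + 5 = -15, attained at (-2, -4).

-15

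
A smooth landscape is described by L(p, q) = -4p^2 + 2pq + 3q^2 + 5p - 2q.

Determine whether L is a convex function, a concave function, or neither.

neither

L is quadratic, so its Hessian is the constant matrix H = [[-8, 2], [2, 6]].
det(H) = -52, tr(H) = -2.
det(H) < 0, so H is indefinite: neither convex nor concave.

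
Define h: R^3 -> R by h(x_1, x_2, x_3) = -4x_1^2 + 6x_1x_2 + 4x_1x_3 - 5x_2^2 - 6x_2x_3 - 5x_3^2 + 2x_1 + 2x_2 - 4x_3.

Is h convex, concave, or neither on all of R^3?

concave

h is quadratic, so its Hessian is the constant matrix H = [[-8, 6, 4], [6, -10, -6], [4, -6, -10]].
Leading principal minors: -8, 44, -280.
Signs alternate −, +, − ⇒ H ≺ 0 ⇒ concave.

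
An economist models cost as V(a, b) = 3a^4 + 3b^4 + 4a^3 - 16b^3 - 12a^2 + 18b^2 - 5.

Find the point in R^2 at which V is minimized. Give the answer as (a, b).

(-2, 3)

V(a,b) separates as P(a) + Q(b) − 5, so its minimum is min P + min Q − 5.
P'(a) = 12a(a - 1)(a + 2) vanishes at a ∈ {-2, 0, 1}; Q'(b) = 12b(b - 3)(b - 1) vanishes at b ∈ {0, 1, 3}.
Local minima of P (where P''>0): P(-2)=-32, P(1)=-5. Local minima of Q: Q(0)=0, Q(3)=-27.
So the global minimum of V is P(-2) + Q(3) − 5 = -32 − 27 − 5 = -64, attained at (-2, 3).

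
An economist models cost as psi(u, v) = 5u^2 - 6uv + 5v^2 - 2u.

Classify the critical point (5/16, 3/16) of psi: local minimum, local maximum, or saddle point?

local minimum

The Hessian of psi is constant: H = [[10, -6], [-6, 10]].
det(H) = 10·10 − (-6)² = 64.
det(H) > 0 and tr(H) = 20 > 0, so H is positive definite and the point is a local minimum.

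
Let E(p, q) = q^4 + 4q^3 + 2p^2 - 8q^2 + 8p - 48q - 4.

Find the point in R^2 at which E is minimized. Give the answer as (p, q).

(-2, 2)

E(p,q) separates as A(p) + B(q) − 4, so its minimum is min A + min B − 4.
A'(p) = 4p + 8 vanishes at p ∈ {-2}; B'(q) = 4(q - 2)(q + 2)(q + 3) vanishes at q ∈ {-3, -2, 2}.
Local minima of A (where A''>0): A(-2)=-8. Local minima of B: B(-3)=45, B(2)=-80.
So the global minimum of E is A(-2) + B(2) − 4 = -8 − 80 − 4 = -92, attained at (-2, 2).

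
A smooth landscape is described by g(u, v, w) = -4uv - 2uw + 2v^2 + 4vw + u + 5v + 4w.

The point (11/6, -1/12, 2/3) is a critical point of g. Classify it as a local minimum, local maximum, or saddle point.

The Hessian is constant: H = [[0, -4, -2], [-4, 4, 4], [-2, 4, 0]].
Leading principal minors: Δ₁ = 0, Δ₂ = -16, Δ₃ = 48.
The minors fit neither the all-positive nor the alternating-sign pattern, so H is indefinite: a saddle point.

saddle point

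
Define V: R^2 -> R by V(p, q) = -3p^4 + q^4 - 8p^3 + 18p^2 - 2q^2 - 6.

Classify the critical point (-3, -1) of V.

saddle point

The mixed partial ∂²V/∂p∂q is 0, so the Hessian at any point is diag(V_pp, V_qq) = diag(12(-3p^2 - 4p + 3), 4(3q^2 - 1)).
At (-3, -1): H = diag(-144, 8).
The eigenvalues have opposite signs, so H is indefinite: a saddle point.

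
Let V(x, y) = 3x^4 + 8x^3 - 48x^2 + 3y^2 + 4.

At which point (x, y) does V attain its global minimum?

V(x,y) separates as P(x) + Q(y) + 4, so its minimum is min P + min Q + 4.
P'(x) = 12x(x - 2)(x + 4) vanishes at x ∈ {-4, 0, 2}; Q'(y) = 6y vanishes at y ∈ {0}.
Local minima of P (where P''>0): P(-4)=-512, P(2)=-80. Local minima of Q: Q(0)=0.
So the global minimum of V is P(-4) + Q(0) + 4 = -512 + 0 + 4 = -508, attained at (-4, 0).

(-4, 0)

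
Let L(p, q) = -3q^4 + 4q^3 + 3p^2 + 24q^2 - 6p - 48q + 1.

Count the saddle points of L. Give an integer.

L separates as a function of p plus a function of q, so ∇L=0 decouples.
∂L/∂p = 6(p - 1) = 0 at p ∈ {1}; ∂L/∂q = -12(q - 2)(q - 1)(q + 2) = 0 at q ∈ {-2, 1, 2}.
The Hessian is diagonal: diag(L_pp, L_qq). Second derivatives: L_pp(1)=6; L_qq(-2)=-144, L_qq(1)=36, L_qq(2)=-48.
Saddle points occur where the two diagonal entries have opposite signs: (1, -2), (1, 2). Count: 2.

2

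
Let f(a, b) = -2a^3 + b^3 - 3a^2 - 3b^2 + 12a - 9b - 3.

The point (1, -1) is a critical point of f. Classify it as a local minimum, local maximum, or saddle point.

The mixed partial ∂²f/∂a∂b is 0, so the Hessian at any point is diag(f_aa, f_bb) = diag(-6(2a + 1), 6(b - 1)).
At (1, -1): H = diag(-18, -12).
Both eigenvalues are negative, so H is negative definite: a local maximum.

local maximum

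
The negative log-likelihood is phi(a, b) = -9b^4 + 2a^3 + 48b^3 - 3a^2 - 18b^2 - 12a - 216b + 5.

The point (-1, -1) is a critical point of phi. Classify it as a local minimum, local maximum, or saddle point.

The mixed partial ∂²phi/∂a∂b is 0, so the Hessian at any point is diag(phi_aa, phi_bb) = diag(6(2a - 1), 36(-3b^2 + 8b - 1)).
At (-1, -1): H = diag(-18, -432).
Both eigenvalues are negative, so H is negative definite: a local maximum.

local maximum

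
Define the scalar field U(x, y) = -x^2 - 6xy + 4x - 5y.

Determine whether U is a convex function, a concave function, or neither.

neither

U is quadratic, so its Hessian is the constant matrix H = [[-2, -6], [-6, 0]].
det(H) = -36, tr(H) = -2.
det(H) < 0, so H is indefinite: neither convex nor concave.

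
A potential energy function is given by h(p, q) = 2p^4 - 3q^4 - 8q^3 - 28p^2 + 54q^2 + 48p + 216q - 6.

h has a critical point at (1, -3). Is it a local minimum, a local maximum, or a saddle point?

local maximum

The mixed partial ∂²h/∂p∂q is 0, so the Hessian at any point is diag(h_pp, h_qq) = diag(8(3p^2 - 7), 12(-3q^2 - 4q + 9)).
At (1, -3): H = diag(-32, -72).
Both eigenvalues are negative, so H is negative definite: a local maximum.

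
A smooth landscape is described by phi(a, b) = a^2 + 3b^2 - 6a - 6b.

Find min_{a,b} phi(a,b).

phi(a,b) separates as P(a) + Q(b), so its minimum is min P + min Q.
P'(a) = 2a - 6 vanishes at a ∈ {3}; Q'(b) = 6b - 6 vanishes at b ∈ {1}.
Local minima of P (where P''>0): P(3)=-9. Local minima of Q: Q(1)=-3.
So the global minimum of phi is P(3) + Q(1) = -9 − 3 = -12, attained at (3, 1).

-12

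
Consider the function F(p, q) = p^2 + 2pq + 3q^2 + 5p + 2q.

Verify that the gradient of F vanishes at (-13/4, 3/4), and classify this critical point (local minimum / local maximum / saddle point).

∇F = (2p + 2q + 5, 2p + 6q + 2); substituting (-13/4, 3/4) gives ∇F = (0, 0), so (-13/4, 3/4) is indeed a critical point.
The Hessian of F is constant: H = [[2, 2], [2, 6]].
det(H) = 2·6 − 2² = 8.
det(H) > 0 and tr(H) = 8 > 0, so H is positive definite and the point is a local minimum.

local minimum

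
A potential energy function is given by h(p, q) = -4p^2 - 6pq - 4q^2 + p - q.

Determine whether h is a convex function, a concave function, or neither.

h is quadratic, so its Hessian is the constant matrix H = [[-8, -6], [-6, -8]].
det(H) = 28, tr(H) = -16.
det(H) > 0 and tr(H) < 0, so H is negative definite everywhere: concave.

concave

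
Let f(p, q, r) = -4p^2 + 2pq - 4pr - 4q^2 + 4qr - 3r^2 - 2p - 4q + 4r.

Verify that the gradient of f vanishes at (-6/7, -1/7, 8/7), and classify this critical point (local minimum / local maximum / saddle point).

∇f = (-8p + 2q - 4r - 2, 2p - 8q + 4r - 4, -4p + 4q - 6r + 4); substituting (-6/7, -1/7, 8/7) gives ∇f = (0, 0, 0), so (-6/7, -1/7, 8/7) is indeed a critical point.
The Hessian is constant: H = [[-8, 2, -4], [2, -8, 4], [-4, 4, -6]].
Leading principal minors: Δ₁ = -8, Δ₂ = 60, Δ₃ = -168.
The minors alternate sign starting negative (−, +, −), so H is negative definite: a local maximum.

local maximum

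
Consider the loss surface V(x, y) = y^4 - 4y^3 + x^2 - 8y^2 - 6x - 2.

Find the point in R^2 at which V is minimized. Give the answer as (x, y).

V(x,y) separates as P(x) + Q(y) − 2, so its minimum is min P + min Q − 2.
P'(x) = 2x - 6 vanishes at x ∈ {3}; Q'(y) = 4y(y - 4)(y + 1) vanishes at y ∈ {-1, 0, 4}.
Local minima of P (where P''>0): P(3)=-9. Local minima of Q: Q(-1)=-3, Q(4)=-128.
So the global minimum of V is P(3) + Q(4) − 2 = -9 − 128 − 2 = -139, attained at (3, 4).

(3, 4)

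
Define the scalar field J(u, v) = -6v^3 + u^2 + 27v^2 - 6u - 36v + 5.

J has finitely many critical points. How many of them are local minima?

J separates as a function of u plus a function of v, so ∇J=0 decouples.
∂J/∂u = 2(u - 3) = 0 at u ∈ {3}; ∂J/∂v = -18(v - 2)(v - 1) = 0 at v ∈ {1, 2}.
The Hessian is diagonal: diag(J_uu, J_vv). Second derivatives: J_uu(3)=2; J_vv(1)=18, J_vv(2)=-18.
Local minima occur where both diagonal entries positive: (3, 1). Count: 1.

1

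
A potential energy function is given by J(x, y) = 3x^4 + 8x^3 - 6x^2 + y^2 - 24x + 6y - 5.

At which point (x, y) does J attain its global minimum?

(1, -3)

J(x,y) separates as P(x) + Q(y) − 5, so its minimum is min P + min Q − 5.
P'(x) = 12(x - 1)(x + 1)(x + 2) vanishes at x ∈ {-2, -1, 1}; Q'(y) = 2y + 6 vanishes at y ∈ {-3}.
Local minima of P (where P''>0): P(-2)=8, P(1)=-19. Local minima of Q: Q(-3)=-9.
So the global minimum of J is P(1) + Q(-3) − 5 = -19 − 9 − 5 = -33, attained at (1, -3).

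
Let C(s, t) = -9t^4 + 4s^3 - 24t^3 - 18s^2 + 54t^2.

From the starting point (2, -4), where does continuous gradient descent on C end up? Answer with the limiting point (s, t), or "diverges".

C is separable, so gradient descent decouples: s follows -∂C/∂s, t follows -∂C/∂t.
∂C/∂s = 12s(s - 3); at s=2 this is -24, so s increases.
∂C/∂t = -36t(t - 1)(t + 3); at t=-4 this is 720, so t decreases.
The t-coordinate has no critical point in that direction and runs off to infinity.

diverges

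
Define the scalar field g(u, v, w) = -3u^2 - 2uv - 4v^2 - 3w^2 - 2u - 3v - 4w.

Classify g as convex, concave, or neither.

g is quadratic, so its Hessian is the constant matrix H = [[-6, -2, 0], [-2, -8, 0], [0, 0, -6]].
Leading principal minors: -6, 44, -264.
Signs alternate −, +, − ⇒ H ≺ 0 ⇒ concave.

concave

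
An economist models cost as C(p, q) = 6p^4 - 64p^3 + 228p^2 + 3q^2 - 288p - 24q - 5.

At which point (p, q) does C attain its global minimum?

C(p,q) separates as A(p) + B(q) − 5, so its minimum is min A + min B − 5.
A'(p) = 24(p - 4)(p - 3)(p - 1) vanishes at p ∈ {1, 3, 4}; B'(q) = 6q - 24 vanishes at q ∈ {4}.
Local minima of A (where A''>0): A(1)=-118, A(4)=-64. Local minima of B: B(4)=-48.
So the global minimum of C is A(1) + B(4) − 5 = -118 − 48 − 5 = -171, attained at (1, 4).

(1, 4)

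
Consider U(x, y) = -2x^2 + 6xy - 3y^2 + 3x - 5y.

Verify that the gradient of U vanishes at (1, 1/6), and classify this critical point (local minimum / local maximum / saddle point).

∇U = (-4x + 6y + 3, 6x - 6y - 5); substituting (1, 1/6) gives ∇U = (0, 0), so (1, 1/6) is indeed a critical point.
The Hessian of U is constant: H = [[-4, 6], [6, -6]].
det(H) = (-4)·(-6) − 6² = -12.
Since det(H) < 0, H is indefinite and the critical point is a saddle point.

saddle point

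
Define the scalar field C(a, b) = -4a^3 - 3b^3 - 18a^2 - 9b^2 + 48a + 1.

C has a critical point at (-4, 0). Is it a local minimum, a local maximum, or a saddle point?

saddle point

The mixed partial ∂²C/∂a∂b is 0, so the Hessian at any point is diag(C_aa, C_bb) = diag(-12(2a + 3), -18(b + 1)).
At (-4, 0): H = diag(60, -18).
The eigenvalues have opposite signs, so H is indefinite: a saddle point.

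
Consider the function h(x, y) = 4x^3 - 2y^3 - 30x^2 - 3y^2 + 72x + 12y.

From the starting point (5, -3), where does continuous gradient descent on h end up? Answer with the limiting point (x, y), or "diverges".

h is separable, so gradient descent decouples: x follows -∂h/∂x, y follows -∂h/∂y.
∂h/∂x = 12(x - 3)(x - 2); at x=5 this is 72, so x decreases.
∂h/∂y = -6(y - 1)(y + 2); at y=-3 this is -24, so y increases.
x converges to its nearest critical value 3 (a local min of the x-part); y converges to -2. The iterate converges to (3, -2).

(3, -2)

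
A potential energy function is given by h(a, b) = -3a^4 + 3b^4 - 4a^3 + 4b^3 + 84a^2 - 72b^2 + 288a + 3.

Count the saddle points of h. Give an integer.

5

h separates as a function of a plus a function of b, so ∇h=0 decouples.
∂h/∂a = -12(a - 4)(a + 2)(a + 3) = 0 at a ∈ {-3, -2, 4}; ∂h/∂b = 12b(b - 3)(b + 4) = 0 at b ∈ {-4, 0, 3}.
The Hessian is diagonal: diag(h_aa, h_bb). Second derivatives: h_aa(-3)=-84, h_aa(-2)=72, h_aa(4)=-504; h_bb(-4)=336, h_bb(0)=-144, h_bb(3)=252.
Saddle points occur where the two diagonal entries have opposite signs: (-3, -4), (-3, 3), (-2, 0), (4, -4), (4, 3). Count: 5.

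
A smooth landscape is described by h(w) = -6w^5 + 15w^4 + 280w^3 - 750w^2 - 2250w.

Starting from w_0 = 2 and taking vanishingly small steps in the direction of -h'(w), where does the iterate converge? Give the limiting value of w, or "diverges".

h'(w) = -30(w - 5)(w - 3)(w + 1)(w + 5), so h'(2) = -1890.
Gradient descent moves in the -h' direction, i.e. w is increasing.
The nearest critical point in that direction is w = 3, where h'' = 1920 > 0 (a local minimum). The iterate converges there.

3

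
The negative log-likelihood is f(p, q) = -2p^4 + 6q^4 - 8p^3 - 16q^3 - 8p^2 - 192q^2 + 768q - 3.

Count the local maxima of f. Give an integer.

f separates as a function of p plus a function of q, so ∇f=0 decouples.
∂f/∂p = -8p(p + 1)(p + 2) = 0 at p ∈ {-2, -1, 0}; ∂f/∂q = 24(q - 4)(q - 2)(q + 4) = 0 at q ∈ {-4, 2, 4}.
The Hessian is diagonal: diag(f_pp, f_qq). Second derivatives: f_pp(-2)=-16, f_pp(-1)=8, f_pp(0)=-16; f_qq(-4)=1152, f_qq(2)=-288, f_qq(4)=384.
Local maxima occur where both diagonal entries negative: (-2, 2), (0, 2). Count: 2.

2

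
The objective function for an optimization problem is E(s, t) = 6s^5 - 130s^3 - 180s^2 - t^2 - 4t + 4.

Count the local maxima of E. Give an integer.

2

E separates as a function of s plus a function of t, so ∇E=0 decouples.
∂E/∂s = 30s(s - 4)(s + 1)(s + 3) = 0 at s ∈ {-3, -1, 0, 4}; ∂E/∂t = -2(t + 2) = 0 at t ∈ {-2}.
The Hessian is diagonal: diag(E_ss, E_tt). Second derivatives: E_ss(-3)=-1260, E_ss(-1)=300, E_ss(0)=-360, E_ss(4)=4200; E_tt(-2)=-2.
Local maxima occur where both diagonal entries negative: (-3, -2), (0, -2). Count: 2.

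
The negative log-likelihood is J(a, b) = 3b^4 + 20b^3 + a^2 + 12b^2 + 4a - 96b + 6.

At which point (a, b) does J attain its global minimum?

(-2, 1)

J(a,b) separates as P(a) + Q(b) + 6, so its minimum is min P + min Q + 6.
P'(a) = 2a + 4 vanishes at a ∈ {-2}; Q'(b) = 12(b - 1)(b + 2)(b + 4) vanishes at b ∈ {-4, -2, 1}.
Local minima of P (where P''>0): P(-2)=-4. Local minima of Q: Q(-4)=64, Q(1)=-61.
So the global minimum of J is P(-2) + Q(1) + 6 = -4 − 61 + 6 = -59, attained at (-2, 1).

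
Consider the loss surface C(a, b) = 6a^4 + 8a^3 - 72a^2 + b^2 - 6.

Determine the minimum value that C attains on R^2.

-384

C(a,b) separates as P(a) + Q(b) − 6, so its minimum is min P + min Q − 6.
P'(a) = 24a(a - 2)(a + 3) vanishes at a ∈ {-3, 0, 2}; Q'(b) = 2b vanishes at b ∈ {0}.
Local minima of P (where P''>0): P(-3)=-378, P(2)=-128. Local minima of Q: Q(0)=0.
So the global minimum of C is P(-3) + Q(0) − 6 = -378 + 0 − 6 = -384, attained at (-3, 0).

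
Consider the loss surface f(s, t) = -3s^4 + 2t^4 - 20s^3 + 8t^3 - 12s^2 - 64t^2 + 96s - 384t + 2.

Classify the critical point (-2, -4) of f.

The mixed partial ∂²f/∂s∂t is 0, so the Hessian at any point is diag(f_ss, f_tt) = diag(-12(3s^2 + 10s + 2), 8(3t^2 + 6t - 16)).
At (-2, -4): H = diag(72, 64).
Both eigenvalues are positive, so H is positive definite: a local minimum.

local minimum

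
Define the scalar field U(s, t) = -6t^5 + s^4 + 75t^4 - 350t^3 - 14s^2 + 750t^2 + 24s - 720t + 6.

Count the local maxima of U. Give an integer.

2

U separates as a function of s plus a function of t, so ∇U=0 decouples.
∂U/∂s = 4(s - 2)(s - 1)(s + 3) = 0 at s ∈ {-3, 1, 2}; ∂U/∂t = -30(t - 4)(t - 3)(t - 2)(t - 1) = 0 at t ∈ {1, 2, 3, 4}.
The Hessian is diagonal: diag(U_ss, U_tt). Second derivatives: U_ss(-3)=80, U_ss(1)=-16, U_ss(2)=20; U_tt(1)=180, U_tt(2)=-60, U_tt(3)=60, U_tt(4)=-180.
Local maxima occur where both diagonal entries negative: (1, 2), (1, 4). Count: 2.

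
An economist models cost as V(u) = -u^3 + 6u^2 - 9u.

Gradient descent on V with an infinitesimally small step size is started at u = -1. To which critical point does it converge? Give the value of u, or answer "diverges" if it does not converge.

V'(u) = -3(u - 3)(u - 1), so V'(-1) = -24.
Gradient descent moves in the -V' direction, i.e. u is increasing.
The nearest critical point in that direction is u = 1, where V'' = 6 > 0 (a local minimum). The iterate converges there.

1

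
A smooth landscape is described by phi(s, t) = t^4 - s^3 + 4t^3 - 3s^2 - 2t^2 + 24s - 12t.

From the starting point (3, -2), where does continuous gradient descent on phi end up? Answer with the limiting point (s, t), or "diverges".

diverges

phi is separable, so gradient descent decouples: s follows -∂phi/∂s, t follows -∂phi/∂t.
∂phi/∂s = -3(s - 2)(s + 4); at s=3 this is -21, so s increases.
∂phi/∂t = 4(t - 1)(t + 1)(t + 3); at t=-2 this is 12, so t decreases.
The s-coordinate has no critical point in that direction and runs off to infinity.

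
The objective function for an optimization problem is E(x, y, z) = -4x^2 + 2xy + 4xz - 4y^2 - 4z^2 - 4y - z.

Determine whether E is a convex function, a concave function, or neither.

concave

E is quadratic, so its Hessian is the constant matrix H = [[-8, 2, 4], [2, -8, 0], [4, 0, -8]].
Leading principal minors: -8, 60, -352.
Signs alternate −, +, − ⇒ H ≺ 0 ⇒ concave.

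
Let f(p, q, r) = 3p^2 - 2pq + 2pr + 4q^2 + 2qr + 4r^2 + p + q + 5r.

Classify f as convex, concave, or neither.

f is quadratic, so its Hessian is the constant matrix H = [[6, -2, 2], [-2, 8, 2], [2, 2, 8]].
Leading principal minors: 6, 44, 280.
All positive ⇒ H ≻ 0 ⇒ convex.

convex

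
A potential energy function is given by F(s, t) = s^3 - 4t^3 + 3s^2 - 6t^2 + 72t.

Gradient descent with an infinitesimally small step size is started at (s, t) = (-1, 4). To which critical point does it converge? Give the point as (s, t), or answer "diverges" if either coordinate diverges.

F is separable, so gradient descent decouples: s follows -∂F/∂s, t follows -∂F/∂t.
∂F/∂s = 3s(s + 2); at s=-1 this is -3, so s increases.
∂F/∂t = -12(t - 2)(t + 3); at t=4 this is -168, so t increases.
The t-coordinate has no critical point in that direction and runs off to infinity.

diverges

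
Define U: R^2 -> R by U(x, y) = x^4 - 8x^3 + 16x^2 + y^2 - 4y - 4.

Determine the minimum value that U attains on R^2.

-8

U(x,y) separates as P(x) + Q(y) − 4, so its minimum is min P + min Q − 4.
P'(x) = 4x(x - 4)(x - 2) vanishes at x ∈ {0, 2, 4}; Q'(y) = 2y - 4 vanishes at y ∈ {2}.
Local minima of P (where P''>0): P(0)=0, P(4)=0. Local minima of Q: Q(2)=-4.
So the global minimum of U is P(0) + Q(2) − 4 = 0 − 4 − 4 = -8, attained at (0, 2).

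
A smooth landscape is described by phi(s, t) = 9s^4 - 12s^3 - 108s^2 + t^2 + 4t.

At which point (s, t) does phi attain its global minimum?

(3, -2)

phi(s,t) separates as P(s) + Q(t), so its minimum is min P + min Q.
P'(s) = 36s(s - 3)(s + 2) vanishes at s ∈ {-2, 0, 3}; Q'(t) = 2(t + 2) vanishes at t ∈ {-2}.
Local minima of P (where P''>0): P(-2)=-192, P(3)=-567. Local minima of Q: Q(-2)=-4.
So the global minimum of phi is P(3) + Q(-2) = -567 − 4 = -571, attained at (3, -2).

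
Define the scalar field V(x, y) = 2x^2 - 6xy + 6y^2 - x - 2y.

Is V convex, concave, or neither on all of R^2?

V is quadratic, so its Hessian is the constant matrix H = [[4, -6], [-6, 12]].
det(H) = 12, tr(H) = 16.
det(H) > 0 and tr(H) > 0, so H is positive definite everywhere: convex.

convex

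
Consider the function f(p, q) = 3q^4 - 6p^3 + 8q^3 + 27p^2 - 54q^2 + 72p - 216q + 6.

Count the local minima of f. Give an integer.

f separates as a function of p plus a function of q, so ∇f=0 decouples.
∂f/∂p = -18(p - 4)(p + 1) = 0 at p ∈ {-1, 4}; ∂f/∂q = 12(q - 3)(q + 2)(q + 3) = 0 at q ∈ {-3, -2, 3}.
The Hessian is diagonal: diag(f_pp, f_qq). Second derivatives: f_pp(-1)=90, f_pp(4)=-90; f_qq(-3)=72, f_qq(-2)=-60, f_qq(3)=360.
Local minima occur where both diagonal entries positive: (-1, -3), (-1, 3). Count: 2.

2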